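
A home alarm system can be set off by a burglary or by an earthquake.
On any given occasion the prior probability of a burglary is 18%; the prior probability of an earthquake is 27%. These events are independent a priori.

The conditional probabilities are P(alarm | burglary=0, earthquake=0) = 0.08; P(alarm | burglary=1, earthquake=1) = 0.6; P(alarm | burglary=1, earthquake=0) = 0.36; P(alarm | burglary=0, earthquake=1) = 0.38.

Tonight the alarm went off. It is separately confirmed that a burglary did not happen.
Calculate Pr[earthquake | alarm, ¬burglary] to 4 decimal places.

Pr[earthquake | alarm, ¬burglary] ≈ 0.6373

Enumerate both values of earthquake and weight by the priors:
  P(alarm | ¬burglary) = 0.08×0.73 + 0.38×0.27
        = 0.058400 + 0.102600 = 0.161000
The terms with earthquake present sum to 0.102600, so
  P(earthquake | alarm, ¬burglary) = 0.102600 / 0.161000 ≈ 0.6373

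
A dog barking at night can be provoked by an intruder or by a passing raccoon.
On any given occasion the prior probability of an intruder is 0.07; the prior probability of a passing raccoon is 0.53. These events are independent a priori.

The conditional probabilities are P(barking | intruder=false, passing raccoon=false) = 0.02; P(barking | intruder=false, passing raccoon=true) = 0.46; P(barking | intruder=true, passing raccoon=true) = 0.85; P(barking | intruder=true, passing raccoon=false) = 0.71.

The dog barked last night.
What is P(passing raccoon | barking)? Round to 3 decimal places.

Sum P(barking|·) weighted by the priors over the 4 (intruder, passing raccoon) configurations:
  P(barking) = 0.02×0.93×0.47 + 0.46×0.93×0.53 + 0.71×0.07×0.47 + 0.85×0.07×0.53
        = 0.008742 + 0.226734 + 0.023359 + 0.031535 = 0.290370
Keeping only the passing raccoon-present terms gives 0.258269, so
  P(passing raccoon | barking) = 0.258269 / 0.290370 ≈ 0.889

P(passing raccoon | barking) ≈ 0.889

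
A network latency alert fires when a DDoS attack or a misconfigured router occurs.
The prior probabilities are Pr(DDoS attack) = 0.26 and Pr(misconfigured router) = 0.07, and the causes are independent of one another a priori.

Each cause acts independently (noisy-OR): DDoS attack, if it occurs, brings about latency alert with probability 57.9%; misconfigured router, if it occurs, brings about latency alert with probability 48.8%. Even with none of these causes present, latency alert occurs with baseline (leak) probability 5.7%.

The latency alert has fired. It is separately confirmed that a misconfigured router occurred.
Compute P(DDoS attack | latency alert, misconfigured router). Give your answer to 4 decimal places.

P(DDoS attack | latency alert, misconfigured router) ≈ 0.3512

Under noisy-OR, P(latency alert | causes) = 1 − (1−0.057)·∏(1−qᵢ) over the active causes.
P(latency alert | misconfigured router) = 0.517184*0.74 + 0.796734*0.26 = 0.382716 + 0.207151 = 0.589867
Of this, 0.207151 comes from 0.796734*0.26 (the DDoS attack=true cases).
P(DDoS attack | latency alert, misconfigured router) = 0.207151 / 0.589867 ≈ 0.3512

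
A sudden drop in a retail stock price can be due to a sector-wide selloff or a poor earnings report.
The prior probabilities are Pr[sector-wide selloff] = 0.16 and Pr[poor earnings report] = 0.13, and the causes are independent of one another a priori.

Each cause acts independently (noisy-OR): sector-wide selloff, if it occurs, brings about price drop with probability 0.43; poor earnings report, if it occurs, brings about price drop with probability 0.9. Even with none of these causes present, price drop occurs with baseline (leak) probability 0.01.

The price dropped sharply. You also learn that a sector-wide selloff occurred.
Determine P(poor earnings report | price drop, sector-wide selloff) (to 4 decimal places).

P(poor earnings report | price drop, sector-wide selloff) ≈ 0.2445

Under noisy-OR, P(price drop | causes) = 1 − (1−0.01)·∏(1−qᵢ) over the active causes.
Sum P(price drop|·) weighted by the priors over both values of poor earnings report:
  P(price drop | sector-wide selloff) = 0.4357·0.87 + 0.94357·0.13
        = 0.379059 + 0.122664 = 0.501723
Keeping only the poor earnings report-present terms gives 0.122664, so
  P(poor earnings report | price drop, sector-wide selloff) = 0.122664 / 0.501723 ≈ 0.2445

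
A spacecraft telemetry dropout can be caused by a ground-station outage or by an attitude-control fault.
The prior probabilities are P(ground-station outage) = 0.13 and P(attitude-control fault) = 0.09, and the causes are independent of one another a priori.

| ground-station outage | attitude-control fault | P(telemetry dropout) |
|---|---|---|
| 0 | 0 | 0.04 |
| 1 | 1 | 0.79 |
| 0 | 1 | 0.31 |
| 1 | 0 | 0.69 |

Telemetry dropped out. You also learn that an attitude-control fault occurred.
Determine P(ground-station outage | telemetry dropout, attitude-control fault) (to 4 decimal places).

P(telemetry dropout | attitude-control fault) = 0.31*0.87 + 0.79*0.13 = 0.269700 + 0.102700 = 0.372400
Of this, 0.102700 comes from 0.79*0.13 (the ground-station outage=true cases).
So P(ground-station outage | telemetry dropout, attitude-control fault) = 0.102700/0.372400 ≈ 0.2758.

P(ground-station outage | telemetry dropout, attitude-control fault) ≈ 0.2758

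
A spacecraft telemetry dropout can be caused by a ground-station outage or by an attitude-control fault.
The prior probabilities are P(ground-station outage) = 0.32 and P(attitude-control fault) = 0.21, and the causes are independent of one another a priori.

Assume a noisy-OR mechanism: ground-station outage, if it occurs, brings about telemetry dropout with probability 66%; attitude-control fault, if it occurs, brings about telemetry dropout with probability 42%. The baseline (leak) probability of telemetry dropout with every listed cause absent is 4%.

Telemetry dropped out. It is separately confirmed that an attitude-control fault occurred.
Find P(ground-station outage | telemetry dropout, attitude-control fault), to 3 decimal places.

Under noisy-OR, P(telemetry dropout | causes) = 1 − (1−0.04)·∏(1−qᵢ) over the active causes.
Weight on ground-station outage=true, given the evidence: 0.810688×0.32 = 0.259420
Normalizer over all consistent configurations: 0.4432×0.68 + 0.810688×0.32 = 0.560796
Posterior = 0.259420 / 0.560796 ≈ 0.463

P(ground-station outage | telemetry dropout, attitude-control fault) ≈ 0.463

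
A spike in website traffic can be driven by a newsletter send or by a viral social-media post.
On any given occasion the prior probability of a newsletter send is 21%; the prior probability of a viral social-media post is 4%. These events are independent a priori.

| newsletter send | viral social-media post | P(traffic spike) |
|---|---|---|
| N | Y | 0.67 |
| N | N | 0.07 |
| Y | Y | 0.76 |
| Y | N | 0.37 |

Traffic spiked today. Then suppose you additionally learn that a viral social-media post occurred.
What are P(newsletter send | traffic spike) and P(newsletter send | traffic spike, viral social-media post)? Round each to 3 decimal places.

P(newsletter send | traffic spike) ≈ 0.522; P(newsletter send | traffic spike, viral social-media post) ≈ 0.232

Enumerate the 4 (newsletter send, viral social-media post) configurations and weight by the priors:
  P(traffic spike) = 0.07×0.79×0.96 + 0.67×0.79×0.04 + 0.37×0.21×0.96 + 0.76×0.21×0.04
        = 0.053088 + 0.021172 + 0.074592 + 0.006384 = 0.155236
Configurations with newsletter send contribute 0.080976, so
  P(newsletter send | traffic spike) = 0.080976 / 0.155236 ≈ 0.522

Now condition on the additional information:
Numerator (weight on configurations with newsletter send): 0.76×0.21 = 0.159600
Normalizer over all consistent configurations: 0.67×0.79 + 0.76×0.21 = 0.688900
P(newsletter send | traffic spike, viral social-media post) = 0.159600/0.688900 ≈ 0.232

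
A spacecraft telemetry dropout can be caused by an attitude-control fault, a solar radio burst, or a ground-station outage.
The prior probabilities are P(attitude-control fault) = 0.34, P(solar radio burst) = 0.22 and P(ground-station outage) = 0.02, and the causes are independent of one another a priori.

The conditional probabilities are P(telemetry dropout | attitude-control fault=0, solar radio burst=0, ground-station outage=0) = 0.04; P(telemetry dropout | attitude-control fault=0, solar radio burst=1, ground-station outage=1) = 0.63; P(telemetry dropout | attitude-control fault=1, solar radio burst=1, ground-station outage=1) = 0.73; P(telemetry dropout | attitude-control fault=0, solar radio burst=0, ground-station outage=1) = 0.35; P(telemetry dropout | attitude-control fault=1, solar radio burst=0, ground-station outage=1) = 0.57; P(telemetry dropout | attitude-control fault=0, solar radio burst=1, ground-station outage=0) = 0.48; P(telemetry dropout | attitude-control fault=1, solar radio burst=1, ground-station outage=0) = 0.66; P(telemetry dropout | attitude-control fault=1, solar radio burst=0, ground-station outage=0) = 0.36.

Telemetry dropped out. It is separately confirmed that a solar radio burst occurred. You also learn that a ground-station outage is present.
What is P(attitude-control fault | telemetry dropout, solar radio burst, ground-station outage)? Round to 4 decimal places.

By total probability over both values of attitude-control fault:
  P(telemetry dropout | solar radio burst, ground-station outage) = 0.63*0.66 + 0.73*0.34
        = 0.415800 + 0.248200 = 0.664000
Configurations with attitude-control fault contribute 0.248200, so
  P(attitude-control fault | telemetry dropout, solar radio burst, ground-station outage) = 0.248200 / 0.664000 ≈ 0.3738

P(attitude-control fault | telemetry dropout, solar radio burst, ground-station outage) ≈ 0.3738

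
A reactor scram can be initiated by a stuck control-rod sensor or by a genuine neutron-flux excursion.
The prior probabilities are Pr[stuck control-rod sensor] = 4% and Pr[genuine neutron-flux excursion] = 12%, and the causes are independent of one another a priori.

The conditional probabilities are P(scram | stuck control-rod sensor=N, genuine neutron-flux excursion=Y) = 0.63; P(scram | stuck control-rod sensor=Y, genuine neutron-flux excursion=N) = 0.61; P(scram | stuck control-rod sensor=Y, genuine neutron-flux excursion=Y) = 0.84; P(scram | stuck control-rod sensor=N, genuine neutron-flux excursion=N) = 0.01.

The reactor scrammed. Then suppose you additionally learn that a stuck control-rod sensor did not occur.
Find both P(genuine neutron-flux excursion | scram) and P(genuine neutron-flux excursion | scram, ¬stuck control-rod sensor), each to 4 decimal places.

P(genuine neutron-flux excursion | scram) ≈ 0.7191; P(genuine neutron-flux excursion | scram, ¬stuck control-rod sensor) ≈ 0.8957

By total probability over the 4 (stuck control-rod sensor, genuine neutron-flux excursion) configurations:
  P(scram) = 0.01*0.96*0.88 + 0.63*0.96*0.12 + 0.61*0.04*0.88 + 0.84*0.04*0.12
        = 0.008448 + 0.072576 + 0.021472 + 0.004032 = 0.106528
Configurations with genuine neutron-flux excursion contribute 0.076608, so
  P(genuine neutron-flux excursion | scram) = 0.076608 / 0.106528 ≈ 0.7191

With the extra evidence:
Numerator (weight on configurations with genuine neutron-flux excursion): 0.63×0.12 = 0.075600
Normalizer over all consistent configurations: 0.01×0.88 + 0.63×0.12 = 0.084400
P(genuine neutron-flux excursion | scram, ¬stuck control-rod sensor) = 0.075600/0.084400 ≈ 0.8957
Ruling out stuck control-rod sensor raises the posterior on genuine neutron-flux excursion — the flip side of explaining away.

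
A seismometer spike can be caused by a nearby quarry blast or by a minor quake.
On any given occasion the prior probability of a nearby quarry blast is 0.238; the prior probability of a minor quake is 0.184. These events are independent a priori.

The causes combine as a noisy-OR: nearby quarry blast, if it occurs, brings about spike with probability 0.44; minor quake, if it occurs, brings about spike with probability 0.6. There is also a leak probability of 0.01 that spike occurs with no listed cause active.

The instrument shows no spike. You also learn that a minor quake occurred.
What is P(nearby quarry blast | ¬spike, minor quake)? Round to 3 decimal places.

Under noisy-OR, P(spike | causes) = 1 − (1−0.01)·∏(1−qᵢ) over the active causes.
P(¬spike | minor quake) = 0.396×0.762 + 0.22176×0.238 = 0.301752 + 0.052779 = 0.354531
Restricting to configurations with nearby quarry blast present: 0.22176×0.238 = 0.052779.
So P(nearby quarry blast | ¬spike, minor quake) = 0.052779/0.354531 ≈ 0.149.

P(nearby quarry blast | ¬spike, minor quake) ≈ 0.149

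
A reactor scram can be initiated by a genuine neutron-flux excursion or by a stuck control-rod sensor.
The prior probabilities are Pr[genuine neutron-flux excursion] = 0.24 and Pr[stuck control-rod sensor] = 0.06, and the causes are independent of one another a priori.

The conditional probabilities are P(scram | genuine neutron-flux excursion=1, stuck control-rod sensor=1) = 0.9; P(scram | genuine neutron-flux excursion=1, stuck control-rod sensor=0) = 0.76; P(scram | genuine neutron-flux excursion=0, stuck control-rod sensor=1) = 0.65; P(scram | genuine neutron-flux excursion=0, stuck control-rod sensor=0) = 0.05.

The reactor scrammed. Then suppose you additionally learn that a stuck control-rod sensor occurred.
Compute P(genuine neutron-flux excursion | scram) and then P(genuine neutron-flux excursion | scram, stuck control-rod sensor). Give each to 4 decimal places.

P(scram) = 0.05·0.76·0.94 + 0.65·0.76·0.06 + 0.76·0.24·0.94 + 0.9·0.24·0.06 = 0.035720 + 0.029640 + 0.171456 + 0.012960 = 0.249776
The genuine neutron-flux excursion-present share is 0.171456 + 0.012960 = 0.184416.
Hence the posterior is 0.184416/0.249776 ≈ 0.7383.

With the extra evidence:
P(scram | stuck control-rod sensor) = 0.65·0.76 + 0.9·0.24 = 0.494000 + 0.216000 = 0.710000
The genuine neutron-flux excursion-present share is 0.9·0.24 = 0.216000.
So P(genuine neutron-flux excursion | scram, stuck control-rod sensor) = 0.216000/0.710000 ≈ 0.3042.

P(genuine neutron-flux excursion | scram) ≈ 0.7383; P(genuine neutron-flux excursion | scram, stuck control-rod sensor) ≈ 0.3042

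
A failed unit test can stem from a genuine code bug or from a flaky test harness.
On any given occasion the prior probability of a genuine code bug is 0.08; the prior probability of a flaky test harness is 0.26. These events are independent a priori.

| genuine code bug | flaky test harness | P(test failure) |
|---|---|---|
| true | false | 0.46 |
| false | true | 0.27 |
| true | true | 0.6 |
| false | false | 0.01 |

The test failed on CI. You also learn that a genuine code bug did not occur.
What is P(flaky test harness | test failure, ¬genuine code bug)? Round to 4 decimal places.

P(test failure | ¬genuine code bug) = 0.01*0.74 + 0.27*0.26 = 0.007400 + 0.070200 = 0.077600
Of this, 0.070200 comes from 0.27*0.26 (the flaky test harness=true cases).
P(flaky test harness | test failure, ¬genuine code bug) = 0.070200 / 0.077600 ≈ 0.9046

P(flaky test harness | test failure, ¬genuine code bug) ≈ 0.9046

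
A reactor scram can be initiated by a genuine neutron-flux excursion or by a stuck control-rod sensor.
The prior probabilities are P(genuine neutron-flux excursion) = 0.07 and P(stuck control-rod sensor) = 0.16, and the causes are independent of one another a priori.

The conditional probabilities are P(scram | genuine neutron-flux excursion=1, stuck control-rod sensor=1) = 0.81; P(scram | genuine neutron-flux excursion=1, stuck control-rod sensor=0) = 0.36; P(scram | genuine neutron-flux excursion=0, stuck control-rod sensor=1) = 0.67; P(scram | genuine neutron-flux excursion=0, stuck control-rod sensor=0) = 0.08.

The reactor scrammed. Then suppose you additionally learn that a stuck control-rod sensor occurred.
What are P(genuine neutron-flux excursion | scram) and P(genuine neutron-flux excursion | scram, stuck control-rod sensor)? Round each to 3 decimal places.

P(genuine neutron-flux excursion | scram) ≈ 0.157; P(genuine neutron-flux excursion | scram, stuck control-rod sensor) ≈ 0.083

Weight on genuine neutron-flux excursion=true, given the evidence: 0.021168 + 0.009072 = 0.030240
The normalizing constant is 0.08*0.93*0.84 + 0.67*0.93*0.16 + 0.36*0.07*0.84 + 0.81*0.07*0.16 = 0.192432
Posterior = 0.030240 / 0.192432 ≈ 0.157

With the extra evidence:
P(scram | stuck control-rod sensor) = 0.67×0.93 + 0.81×0.07 = 0.623100 + 0.056700 = 0.679800
Of this, 0.056700 comes from 0.81×0.07 (the genuine neutron-flux excursion=true cases).
P(genuine neutron-flux excursion | scram, stuck control-rod sensor) = 0.056700 / 0.679800 ≈ 0.083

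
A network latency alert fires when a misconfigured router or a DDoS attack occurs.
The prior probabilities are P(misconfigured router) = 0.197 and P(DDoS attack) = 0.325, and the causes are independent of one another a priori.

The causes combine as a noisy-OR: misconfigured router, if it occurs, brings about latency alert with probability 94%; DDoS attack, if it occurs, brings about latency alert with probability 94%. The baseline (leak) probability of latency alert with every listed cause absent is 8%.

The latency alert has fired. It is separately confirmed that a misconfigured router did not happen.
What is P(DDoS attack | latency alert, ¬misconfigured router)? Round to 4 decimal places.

Under noisy-OR, P(latency alert | causes) = 1 − (1−0.08)·∏(1−qᵢ) over the active causes.
Numerator (weight on configurations with DDoS attack): 0.9448*0.325 = 0.307060
The normalizing constant is 0.08*0.675 + 0.9448*0.325 = 0.361060
P(DDoS attack | latency alert, ¬misconfigured router) = 0.307060/0.361060 ≈ 0.8504

P(DDoS attack | latency alert, ¬misconfigured router) ≈ 0.8504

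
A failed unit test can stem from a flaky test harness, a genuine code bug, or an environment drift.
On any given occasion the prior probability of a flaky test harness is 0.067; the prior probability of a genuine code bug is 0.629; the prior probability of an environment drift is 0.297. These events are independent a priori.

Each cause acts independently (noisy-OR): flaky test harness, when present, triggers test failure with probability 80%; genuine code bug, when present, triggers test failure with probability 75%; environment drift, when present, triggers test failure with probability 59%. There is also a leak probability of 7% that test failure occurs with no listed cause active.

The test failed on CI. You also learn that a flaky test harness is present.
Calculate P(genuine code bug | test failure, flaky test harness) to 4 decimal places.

P(genuine code bug | test failure, flaky test harness) ≈ 0.6582

Under noisy-OR, P(test failure | causes) = 1 − (1−0.07)·∏(1−qᵢ) over the active causes.
Sum P(test failure|·) weighted by the priors over the 4 (genuine code bug, environment drift) configurations:
  P(test failure | flaky test harness) = 0.814*0.371*0.703 + 0.92374*0.371*0.297 + 0.9535*0.629*0.703 + 0.980935*0.629*0.297
        = 0.212302 + 0.101784 + 0.421625 + 0.183251 = 0.918962
The terms with genuine code bug present sum to 0.604876, so
  P(genuine code bug | test failure, flaky test harness) = 0.604876 / 0.918962 ≈ 0.6582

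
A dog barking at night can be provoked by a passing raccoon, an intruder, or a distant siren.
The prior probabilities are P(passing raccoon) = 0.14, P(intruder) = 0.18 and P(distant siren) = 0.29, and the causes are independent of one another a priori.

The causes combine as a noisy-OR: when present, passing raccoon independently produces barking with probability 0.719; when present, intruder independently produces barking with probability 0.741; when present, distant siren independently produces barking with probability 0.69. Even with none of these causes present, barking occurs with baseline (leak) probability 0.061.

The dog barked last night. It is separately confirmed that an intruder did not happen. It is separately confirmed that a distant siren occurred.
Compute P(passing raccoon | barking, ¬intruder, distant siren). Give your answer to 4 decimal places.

Under noisy-OR, P(barking | causes) = 1 − (1−0.061)·∏(1−qᵢ) over the active causes.
Enumerate both values of passing raccoon and weight by the priors:
  P(barking | ¬intruder, distant siren) = 0.70891×0.86 + 0.918204×0.14
        = 0.609663 + 0.128549 = 0.738212
Keeping only the passing raccoon-present terms gives 0.128549, so
  P(passing raccoon | barking, ¬intruder, distant siren) = 0.128549 / 0.738212 ≈ 0.1741

P(passing raccoon | barking, ¬intruder, distant siren) ≈ 0.1741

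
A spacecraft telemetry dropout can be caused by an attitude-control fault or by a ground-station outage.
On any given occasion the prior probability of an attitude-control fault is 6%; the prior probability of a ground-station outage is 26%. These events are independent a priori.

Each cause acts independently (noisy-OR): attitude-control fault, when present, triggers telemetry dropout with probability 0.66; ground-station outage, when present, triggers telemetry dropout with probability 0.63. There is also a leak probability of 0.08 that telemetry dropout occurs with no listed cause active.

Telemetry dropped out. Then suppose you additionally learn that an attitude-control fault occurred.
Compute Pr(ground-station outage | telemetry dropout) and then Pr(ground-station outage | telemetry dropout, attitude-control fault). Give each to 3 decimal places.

Under noisy-OR, P(telemetry dropout | causes) = 1 − (1−0.08)·∏(1−qᵢ) over the active causes.
P(telemetry dropout) = 0.08·0.94·0.74 + 0.6596·0.94·0.26 + 0.6872·0.06·0.74 + 0.884264·0.06·0.26 = 0.055648 + 0.161206 + 0.030512 + 0.013795 = 0.261161
The ground-station outage-present share is 0.161206 + 0.013795 = 0.175001.
So P(ground-station outage | telemetry dropout) = 0.175001/0.261161 ≈ 0.670.

Now condition on the additional information:
Numerator (weight on configurations with ground-station outage): 0.884264×0.26 = 0.229909
Denominator P(telemetry dropout | attitude-control fault): 0.6872×0.74 + 0.884264×0.26 = 0.738437
Posterior = 0.229909 / 0.738437 ≈ 0.311
This is intercausal reasoning (explaining away): once attitude-control fault accounts for the telemetry dropout, ground-station outage becomes less likely.

Pr(ground-station outage | telemetry dropout) ≈ 0.670; Pr(ground-station outage | telemetry dropout, attitude-control fault) ≈ 0.311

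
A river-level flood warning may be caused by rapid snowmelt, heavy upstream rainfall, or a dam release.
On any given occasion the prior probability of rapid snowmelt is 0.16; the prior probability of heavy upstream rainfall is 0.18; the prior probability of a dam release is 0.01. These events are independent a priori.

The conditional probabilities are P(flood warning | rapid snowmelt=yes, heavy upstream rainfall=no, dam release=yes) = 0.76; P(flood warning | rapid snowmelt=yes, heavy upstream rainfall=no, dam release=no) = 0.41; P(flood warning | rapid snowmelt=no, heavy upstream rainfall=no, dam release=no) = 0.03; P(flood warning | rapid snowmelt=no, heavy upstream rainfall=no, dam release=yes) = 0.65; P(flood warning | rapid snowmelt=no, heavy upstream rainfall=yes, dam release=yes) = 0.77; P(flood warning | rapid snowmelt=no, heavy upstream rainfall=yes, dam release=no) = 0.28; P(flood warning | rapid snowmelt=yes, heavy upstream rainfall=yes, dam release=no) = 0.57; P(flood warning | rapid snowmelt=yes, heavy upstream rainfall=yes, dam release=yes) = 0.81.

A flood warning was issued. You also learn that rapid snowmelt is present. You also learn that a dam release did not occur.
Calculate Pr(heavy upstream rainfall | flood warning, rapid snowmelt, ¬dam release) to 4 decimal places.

By total probability over both values of heavy upstream rainfall:
  P(flood warning | rapid snowmelt, ¬dam release) = 0.41*0.82 + 0.57*0.18
        = 0.336200 + 0.102600 = 0.438800
Keeping only the heavy upstream rainfall-present terms gives 0.102600, so
  P(heavy upstream rainfall | flood warning, rapid snowmelt, ¬dam release) = 0.102600 / 0.438800 ≈ 0.2338

Pr(heavy upstream rainfall | flood warning, rapid snowmelt, ¬dam release) ≈ 0.2338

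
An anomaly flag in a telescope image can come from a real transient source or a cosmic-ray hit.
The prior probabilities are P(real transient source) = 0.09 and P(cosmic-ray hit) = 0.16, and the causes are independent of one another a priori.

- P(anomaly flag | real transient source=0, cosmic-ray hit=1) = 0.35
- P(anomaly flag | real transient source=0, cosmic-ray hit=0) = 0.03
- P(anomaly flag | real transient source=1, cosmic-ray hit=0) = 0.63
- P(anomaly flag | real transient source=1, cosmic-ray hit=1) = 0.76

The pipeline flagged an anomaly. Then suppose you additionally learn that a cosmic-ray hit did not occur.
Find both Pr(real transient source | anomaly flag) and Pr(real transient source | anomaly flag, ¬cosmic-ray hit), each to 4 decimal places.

Pr(real transient source | anomaly flag) ≈ 0.4422; Pr(real transient source | anomaly flag, ¬cosmic-ray hit) ≈ 0.6750

By total probability over the 4 (real transient source, cosmic-ray hit) configurations:
  P(anomaly flag) = 0.03×0.91×0.84 + 0.35×0.91×0.16 + 0.63×0.09×0.84 + 0.76×0.09×0.16
        = 0.022932 + 0.050960 + 0.047628 + 0.010944 = 0.132464
Configurations with real transient source contribute 0.058572, so
  P(real transient source | anomaly flag) = 0.058572 / 0.132464 ≈ 0.4422

Now also conditioning on cosmic-ray hit≠true:
Sum P(anomaly flag|·) weighted by the priors over both values of real transient source:
  P(anomaly flag | ¬cosmic-ray hit) = 0.03·0.91 + 0.63·0.09
        = 0.027300 + 0.056700 = 0.084000
Configurations with real transient source contribute 0.056700, so
  P(real transient source | anomaly flag, ¬cosmic-ray hit) = 0.056700 / 0.084000 ≈ 0.6750
Ruling out cosmic-ray hit raises the posterior on real transient source — the flip side of explaining away.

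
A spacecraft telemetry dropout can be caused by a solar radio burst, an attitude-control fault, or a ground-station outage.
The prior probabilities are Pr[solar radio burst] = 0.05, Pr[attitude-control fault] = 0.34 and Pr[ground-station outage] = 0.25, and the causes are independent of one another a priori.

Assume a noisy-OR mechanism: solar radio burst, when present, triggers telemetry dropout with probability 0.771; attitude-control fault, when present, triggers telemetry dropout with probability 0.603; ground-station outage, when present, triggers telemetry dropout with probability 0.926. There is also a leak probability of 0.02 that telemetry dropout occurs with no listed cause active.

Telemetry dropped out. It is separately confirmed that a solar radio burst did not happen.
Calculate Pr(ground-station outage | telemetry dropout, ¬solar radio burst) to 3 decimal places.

Under noisy-OR, P(telemetry dropout | causes) = 1 − (1−0.02)·∏(1−qᵢ) over the active causes.
Weight on ground-station outage=true, given the evidence: 0.153034 + 0.082553 = 0.235587
Denominator P(telemetry dropout | ¬solar radio burst): 0.02×0.66×0.75 + 0.92748×0.66×0.25 + 0.61094×0.34×0.75 + 0.97121×0.34×0.25 = 0.401277
P(ground-station outage | telemetry dropout, ¬solar radio burst) = 0.235587/0.401277 ≈ 0.587

Pr(ground-station outage | telemetry dropout, ¬solar radio burst) ≈ 0.587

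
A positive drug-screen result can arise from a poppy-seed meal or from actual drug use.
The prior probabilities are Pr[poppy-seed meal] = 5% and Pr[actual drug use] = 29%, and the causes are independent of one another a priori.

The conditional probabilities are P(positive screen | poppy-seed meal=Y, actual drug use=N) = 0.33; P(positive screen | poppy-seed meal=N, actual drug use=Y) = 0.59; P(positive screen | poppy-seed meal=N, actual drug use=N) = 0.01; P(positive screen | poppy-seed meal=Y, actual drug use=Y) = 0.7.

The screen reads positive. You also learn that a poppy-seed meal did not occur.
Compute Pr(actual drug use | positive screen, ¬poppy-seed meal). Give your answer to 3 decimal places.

By total probability over both values of actual drug use:
  P(positive screen | ¬poppy-seed meal) = 0.01·0.71 + 0.59·0.29
        = 0.007100 + 0.171100 = 0.178200
Configurations with actual drug use contribute 0.171100, so
  P(actual drug use | positive screen, ¬poppy-seed meal) = 0.171100 / 0.178200 ≈ 0.960

Pr(actual drug use | positive screen, ¬poppy-seed meal) ≈ 0.960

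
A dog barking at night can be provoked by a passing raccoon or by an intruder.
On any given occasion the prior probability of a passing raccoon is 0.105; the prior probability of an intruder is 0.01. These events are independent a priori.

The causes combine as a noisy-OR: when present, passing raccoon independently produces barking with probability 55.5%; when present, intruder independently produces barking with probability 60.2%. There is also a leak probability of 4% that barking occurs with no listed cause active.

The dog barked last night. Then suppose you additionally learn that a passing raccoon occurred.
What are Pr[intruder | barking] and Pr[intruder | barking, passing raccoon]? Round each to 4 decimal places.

Under noisy-OR, P(barking | causes) = 1 − (1−0.04)·∏(1−qᵢ) over the active causes.
Numerator (weight on configurations with intruder): 0.005530 + 0.000871 = 0.006401
Denominator P(barking): 0.04·0.895·0.99 + 0.61792·0.895·0.01 + 0.5728·0.105·0.99 + 0.829974·0.105·0.01 = 0.101386
P(intruder | barking) = 0.006401/0.101386 ≈ 0.0631

Now also conditioning on passing raccoon=true:
Sum P(barking|·) weighted by the priors over both values of intruder:
  P(barking | passing raccoon) = 0.5728×0.99 + 0.829974×0.01
        = 0.567072 + 0.008300 = 0.575372
Keeping only the intruder-present terms gives 0.008300, so
  P(intruder | barking, passing raccoon) = 0.008300 / 0.575372 ≈ 0.0144

Pr[intruder | barking] ≈ 0.0631; Pr[intruder | barking, passing raccoon] ≈ 0.0144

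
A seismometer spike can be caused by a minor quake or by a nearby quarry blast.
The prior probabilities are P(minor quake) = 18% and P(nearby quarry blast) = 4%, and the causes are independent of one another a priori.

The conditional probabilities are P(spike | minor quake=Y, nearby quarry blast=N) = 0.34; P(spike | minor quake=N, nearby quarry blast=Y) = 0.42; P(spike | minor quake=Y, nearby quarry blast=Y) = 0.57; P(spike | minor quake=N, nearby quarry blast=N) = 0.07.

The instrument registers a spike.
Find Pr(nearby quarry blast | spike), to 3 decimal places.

Pr(nearby quarry blast | spike) ≈ 0.136

P(spike) = 0.07*0.82*0.96 + 0.42*0.82*0.04 + 0.34*0.18*0.96 + 0.57*0.18*0.04 = 0.055104 + 0.013776 + 0.058752 + 0.004104 = 0.131736
Of this, 0.017880 comes from 0.013776 + 0.004104 (the nearby quarry blast=true cases).
P(nearby quarry blast | spike) = 0.017880 / 0.131736 ≈ 0.136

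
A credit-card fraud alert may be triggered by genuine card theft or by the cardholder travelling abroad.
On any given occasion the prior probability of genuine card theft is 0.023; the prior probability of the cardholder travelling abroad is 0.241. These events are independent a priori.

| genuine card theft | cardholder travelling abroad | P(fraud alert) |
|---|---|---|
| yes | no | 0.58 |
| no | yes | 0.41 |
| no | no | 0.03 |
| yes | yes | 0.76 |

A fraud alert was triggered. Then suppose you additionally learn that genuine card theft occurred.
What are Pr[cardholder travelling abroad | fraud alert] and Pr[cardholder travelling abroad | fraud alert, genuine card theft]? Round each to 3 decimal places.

Pr[cardholder travelling abroad | fraud alert] ≈ 0.757; Pr[cardholder travelling abroad | fraud alert, genuine card theft] ≈ 0.294

Weight on cardholder travelling abroad=true, given the evidence: 0.096537 + 0.004213 = 0.100750
The normalizing constant is 0.03×0.977×0.759 + 0.41×0.977×0.241 + 0.58×0.023×0.759 + 0.76×0.023×0.241 = 0.133121
P(cardholder travelling abroad | fraud alert) = 0.100750/0.133121 ≈ 0.757

Now condition on the additional information:
For the numerator, keep only cardholder travelling abroad=true terms: 0.76·0.241 = 0.183160
Denominator P(fraud alert | genuine card theft): 0.58·0.759 + 0.76·0.241 = 0.623380
Posterior = 0.183160 / 0.623380 ≈ 0.294
This is intercausal reasoning (explaining away): once genuine card theft accounts for the fraud alert, cardholder travelling abroad becomes less likely.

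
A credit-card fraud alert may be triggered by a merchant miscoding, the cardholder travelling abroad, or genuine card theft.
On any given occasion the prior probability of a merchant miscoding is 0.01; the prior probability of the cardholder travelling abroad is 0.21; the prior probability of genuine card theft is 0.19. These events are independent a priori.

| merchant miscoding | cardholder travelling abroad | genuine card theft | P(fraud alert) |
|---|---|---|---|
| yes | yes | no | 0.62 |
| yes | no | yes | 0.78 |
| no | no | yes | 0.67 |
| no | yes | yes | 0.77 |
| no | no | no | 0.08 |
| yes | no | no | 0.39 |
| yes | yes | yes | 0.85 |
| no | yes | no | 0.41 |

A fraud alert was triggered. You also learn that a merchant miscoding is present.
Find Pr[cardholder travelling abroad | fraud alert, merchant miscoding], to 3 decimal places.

Pr[cardholder travelling abroad | fraud alert, merchant miscoding] ≈ 0.275

P(fraud alert | merchant miscoding) = 0.39·0.79·0.81 + 0.78·0.79·0.19 + 0.62·0.21·0.81 + 0.85·0.21·0.19 = 0.249561 + 0.117078 + 0.105462 + 0.033915 = 0.506016
Restricting to configurations with cardholder travelling abroad present: 0.105462 + 0.033915 = 0.139377.
So P(cardholder travelling abroad | fraud alert, merchant miscoding) = 0.139377/0.506016 ≈ 0.275.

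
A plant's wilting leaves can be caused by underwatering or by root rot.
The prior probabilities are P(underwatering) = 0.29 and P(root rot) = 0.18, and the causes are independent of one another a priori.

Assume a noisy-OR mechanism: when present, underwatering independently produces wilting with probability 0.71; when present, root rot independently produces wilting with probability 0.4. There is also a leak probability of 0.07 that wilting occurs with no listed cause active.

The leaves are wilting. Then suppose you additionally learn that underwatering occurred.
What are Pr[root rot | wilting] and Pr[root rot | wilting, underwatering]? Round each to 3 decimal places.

Under noisy-OR, P(wilting | causes) = 1 − (1−0.07)·∏(1−qᵢ) over the active causes.
By total probability over the 4 (underwatering, root rot) configurations:
  P(wilting) = 0.07·0.71·0.82 + 0.442·0.71·0.18 + 0.7303·0.29·0.82 + 0.83818·0.29·0.18
        = 0.040754 + 0.056488 + 0.173665 + 0.043753 = 0.314660
The terms with root rot present sum to 0.100241, so
  P(root rot | wilting) = 0.100241 / 0.314660 ≈ 0.319

Now also conditioning on underwatering=true:
Sum P(wilting|·) weighted by the priors over both values of root rot:
  P(wilting | underwatering) = 0.7303·0.82 + 0.83818·0.18
        = 0.598846 + 0.150872 = 0.749718
Configurations with root rot contribute 0.150872, so
  P(root rot | wilting, underwatering) = 0.150872 / 0.749718 ≈ 0.201

Pr[root rot | wilting] ≈ 0.319; Pr[root rot | wilting, underwatering] ≈ 0.201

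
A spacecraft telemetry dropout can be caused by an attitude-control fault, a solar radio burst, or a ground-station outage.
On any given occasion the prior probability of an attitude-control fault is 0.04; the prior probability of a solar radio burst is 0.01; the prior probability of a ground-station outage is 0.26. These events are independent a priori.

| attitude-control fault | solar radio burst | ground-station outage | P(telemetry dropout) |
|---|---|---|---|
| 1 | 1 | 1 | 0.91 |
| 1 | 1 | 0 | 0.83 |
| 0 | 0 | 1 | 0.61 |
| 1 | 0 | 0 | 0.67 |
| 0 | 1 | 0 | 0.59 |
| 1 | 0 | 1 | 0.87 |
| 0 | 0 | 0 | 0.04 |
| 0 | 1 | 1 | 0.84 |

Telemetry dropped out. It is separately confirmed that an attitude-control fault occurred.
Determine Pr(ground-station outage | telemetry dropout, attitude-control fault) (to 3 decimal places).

Pr(ground-station outage | telemetry dropout, attitude-control fault) ≈ 0.313

P(telemetry dropout | attitude-control fault) = 0.67×0.99×0.74 + 0.87×0.99×0.26 + 0.83×0.01×0.74 + 0.91×0.01×0.26 = 0.490842 + 0.223938 + 0.006142 + 0.002366 = 0.723288
Restricting to configurations with ground-station outage present: 0.223938 + 0.002366 = 0.226304.
So P(ground-station outage | telemetry dropout, attitude-control fault) = 0.226304/0.723288 ≈ 0.313.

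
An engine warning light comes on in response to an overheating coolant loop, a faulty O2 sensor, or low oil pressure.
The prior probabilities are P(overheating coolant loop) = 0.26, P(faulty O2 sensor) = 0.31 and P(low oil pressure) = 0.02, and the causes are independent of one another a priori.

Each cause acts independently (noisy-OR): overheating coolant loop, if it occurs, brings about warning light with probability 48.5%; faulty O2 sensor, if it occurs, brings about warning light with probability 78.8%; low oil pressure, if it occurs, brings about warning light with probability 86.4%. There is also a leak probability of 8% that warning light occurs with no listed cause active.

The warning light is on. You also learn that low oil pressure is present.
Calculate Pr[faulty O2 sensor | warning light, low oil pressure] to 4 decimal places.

Under noisy-OR, P(warning light | causes) = 1 − (1−0.08)·∏(1−qᵢ) over the active causes.
Weight on faulty O2 sensor=true, given the evidence: 0.223315 + 0.079499 = 0.302814
Denominator P(warning light | low oil pressure): 0.87488·0.74·0.69 + 0.973475·0.74·0.31 + 0.935563·0.26·0.69 + 0.986339·0.26·0.31 = 0.917368
P(faulty O2 sensor | warning light, low oil pressure) = 0.302814/0.917368 ≈ 0.3301

Pr[faulty O2 sensor | warning light, low oil pressure] ≈ 0.3301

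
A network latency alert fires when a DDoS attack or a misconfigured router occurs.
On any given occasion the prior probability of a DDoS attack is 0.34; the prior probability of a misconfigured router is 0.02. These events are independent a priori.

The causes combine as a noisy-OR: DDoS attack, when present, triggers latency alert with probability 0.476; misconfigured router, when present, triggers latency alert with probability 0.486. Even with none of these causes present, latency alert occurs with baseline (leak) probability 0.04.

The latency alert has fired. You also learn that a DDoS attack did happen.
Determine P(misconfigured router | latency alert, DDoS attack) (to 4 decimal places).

P(misconfigured router | latency alert, DDoS attack) ≈ 0.0295

Under noisy-OR, P(latency alert | causes) = 1 − (1−0.04)·∏(1−qᵢ) over the active causes.
P(latency alert | DDoS attack) = 0.49696·0.98 + 0.741437·0.02 = 0.487021 + 0.014829 = 0.501850
Restricting to configurations with misconfigured router present: 0.741437·0.02 = 0.014829.
Hence the posterior is 0.014829/0.501850 ≈ 0.0295.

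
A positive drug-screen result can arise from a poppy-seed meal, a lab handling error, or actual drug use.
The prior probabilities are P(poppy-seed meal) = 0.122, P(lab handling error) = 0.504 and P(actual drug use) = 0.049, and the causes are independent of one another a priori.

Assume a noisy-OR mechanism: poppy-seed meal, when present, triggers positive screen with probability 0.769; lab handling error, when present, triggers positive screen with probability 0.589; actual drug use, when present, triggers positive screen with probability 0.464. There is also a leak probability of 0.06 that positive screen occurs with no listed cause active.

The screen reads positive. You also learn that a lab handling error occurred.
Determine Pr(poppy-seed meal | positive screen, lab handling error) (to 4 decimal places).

Under noisy-OR, P(positive screen | causes) = 1 − (1−0.06)·∏(1−qᵢ) over the active causes.
P(positive screen | lab handling error) = 0.61366×0.878×0.951 + 0.792922×0.878×0.049 + 0.910755×0.122×0.951 + 0.952165×0.122×0.049 = 0.512393 + 0.034113 + 0.105668 + 0.005692 = 0.657866
Restricting to configurations with poppy-seed meal present: 0.105668 + 0.005692 = 0.111360.
Hence the posterior is 0.111360/0.657866 ≈ 0.1693.

Pr(poppy-seed meal | positive screen, lab handling error) ≈ 0.1693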